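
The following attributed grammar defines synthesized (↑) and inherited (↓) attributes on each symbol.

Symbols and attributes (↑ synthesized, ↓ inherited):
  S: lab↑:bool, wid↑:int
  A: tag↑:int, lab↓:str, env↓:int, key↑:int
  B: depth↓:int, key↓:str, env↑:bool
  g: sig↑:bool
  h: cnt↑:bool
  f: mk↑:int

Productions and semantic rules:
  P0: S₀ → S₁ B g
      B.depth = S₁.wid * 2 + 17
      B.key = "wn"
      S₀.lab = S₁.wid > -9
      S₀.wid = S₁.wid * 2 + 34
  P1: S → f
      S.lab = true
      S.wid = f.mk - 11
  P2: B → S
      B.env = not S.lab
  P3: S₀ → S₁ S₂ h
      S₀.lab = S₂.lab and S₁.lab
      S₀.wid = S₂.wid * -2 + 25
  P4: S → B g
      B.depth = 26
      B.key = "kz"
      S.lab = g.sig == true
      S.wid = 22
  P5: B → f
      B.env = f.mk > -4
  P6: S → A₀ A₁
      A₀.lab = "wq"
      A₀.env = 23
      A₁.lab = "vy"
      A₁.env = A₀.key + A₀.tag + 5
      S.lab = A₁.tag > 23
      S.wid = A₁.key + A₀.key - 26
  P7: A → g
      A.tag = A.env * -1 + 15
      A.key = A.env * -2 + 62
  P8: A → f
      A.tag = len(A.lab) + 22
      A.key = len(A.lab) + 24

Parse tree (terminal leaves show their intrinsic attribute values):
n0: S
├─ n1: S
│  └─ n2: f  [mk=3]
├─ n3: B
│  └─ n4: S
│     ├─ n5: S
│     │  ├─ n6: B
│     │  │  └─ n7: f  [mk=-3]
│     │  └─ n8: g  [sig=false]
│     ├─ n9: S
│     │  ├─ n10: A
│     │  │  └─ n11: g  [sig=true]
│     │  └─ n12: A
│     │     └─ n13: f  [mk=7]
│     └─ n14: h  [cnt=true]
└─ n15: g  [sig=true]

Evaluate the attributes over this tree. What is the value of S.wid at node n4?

-7

1. n2.mk = 3  [terminal]
2. n1.lab = true  [true]
3. n1.wid = -8  [f.mk - 11]
4. n3.depth = 1  [S₁.wid * 2 + 17]
5. n3.key = "wn"  ["wn"]
6. n6.depth = 26  [26]
7. n6.key = "kz"  ["kz"]
8. n7.mk = -3  [terminal]
9. n6.env = true  [f.mk > -4]
10. n8.sig = false  [terminal]
11. n5.lab = false  [g.sig == true]
12. n5.wid = 22  [22]
13. n10.lab = "wq"  ["wq"]
14. n10.env = 23  [23]
15. n11.sig = true  [terminal]
16. n10.tag = -8  [A.env * -1 + 15]
17. n10.key = 16  [A.env * -2 + 62]
18. n12.lab = "vy"  ["vy"]
19. n12.env = 13  [A₀.key + A₀.tag + 5]
20. n13.mk = 7  [terminal]
21. n12.tag = 24  [len(A.lab) + 22]
22. n12.key = 26  [len(A.lab) + 24]
23. n9.lab = true  [A₁.tag > 23]
24. n9.wid = 16  [A₁.key + A₀.key - 26]
25. n14.cnt = true  [terminal]
26. n4.lab = false  [S₂.lab and S₁.lab]
27. n4.wid = -7  [S₂.wid * -2 + 25]
28. n3.env = true  [not S.lab]
29. n15.sig = true  [terminal]
30. n0.lab = true  [S₁.wid > -9]
31. n0.wid = 18  [S₁.wid * 2 + 34]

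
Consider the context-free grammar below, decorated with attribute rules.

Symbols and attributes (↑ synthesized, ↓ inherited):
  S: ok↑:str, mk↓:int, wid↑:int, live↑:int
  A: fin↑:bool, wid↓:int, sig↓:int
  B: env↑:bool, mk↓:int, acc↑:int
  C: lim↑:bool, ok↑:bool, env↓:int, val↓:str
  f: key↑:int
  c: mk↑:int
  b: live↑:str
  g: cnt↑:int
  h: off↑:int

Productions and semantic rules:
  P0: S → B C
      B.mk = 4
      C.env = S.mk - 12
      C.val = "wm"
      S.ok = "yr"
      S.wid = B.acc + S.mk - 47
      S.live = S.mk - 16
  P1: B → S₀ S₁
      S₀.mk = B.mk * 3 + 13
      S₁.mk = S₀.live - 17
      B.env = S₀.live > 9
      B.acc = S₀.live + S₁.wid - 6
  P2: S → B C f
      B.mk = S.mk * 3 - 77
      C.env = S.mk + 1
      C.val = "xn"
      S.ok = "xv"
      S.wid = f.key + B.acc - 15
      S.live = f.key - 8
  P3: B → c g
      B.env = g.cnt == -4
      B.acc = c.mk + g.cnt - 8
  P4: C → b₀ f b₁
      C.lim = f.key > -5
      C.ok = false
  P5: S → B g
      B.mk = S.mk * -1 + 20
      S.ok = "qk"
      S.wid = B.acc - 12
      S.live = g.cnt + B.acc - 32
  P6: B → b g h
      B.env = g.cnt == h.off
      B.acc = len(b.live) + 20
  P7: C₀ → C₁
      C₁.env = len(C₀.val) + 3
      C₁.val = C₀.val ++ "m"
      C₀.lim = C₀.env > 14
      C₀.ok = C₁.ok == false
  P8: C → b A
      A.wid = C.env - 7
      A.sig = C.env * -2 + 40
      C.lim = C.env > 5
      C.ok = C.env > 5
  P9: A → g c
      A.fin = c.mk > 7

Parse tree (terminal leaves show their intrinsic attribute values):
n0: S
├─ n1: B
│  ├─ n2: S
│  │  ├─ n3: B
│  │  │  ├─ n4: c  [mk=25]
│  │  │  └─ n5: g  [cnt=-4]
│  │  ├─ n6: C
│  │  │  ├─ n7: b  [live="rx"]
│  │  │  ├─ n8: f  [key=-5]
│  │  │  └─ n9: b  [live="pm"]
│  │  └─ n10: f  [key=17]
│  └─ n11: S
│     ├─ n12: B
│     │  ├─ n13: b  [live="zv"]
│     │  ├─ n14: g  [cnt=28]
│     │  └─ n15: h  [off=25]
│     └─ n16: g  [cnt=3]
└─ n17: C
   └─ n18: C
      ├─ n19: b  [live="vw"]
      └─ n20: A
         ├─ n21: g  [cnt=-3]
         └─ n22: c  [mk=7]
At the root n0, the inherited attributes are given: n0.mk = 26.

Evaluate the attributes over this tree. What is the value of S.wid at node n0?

1. n0.mk = 26  [given at root]
2. n1.mk = 4  [4]
3. n2.mk = 25  [B.mk * 3 + 13]
4. n3.mk = -2  [S.mk * 3 - 77]
5. n4.mk = 25  [terminal]
6. n5.cnt = -4  [terminal]
7. n3.env = true  [g.cnt == -4]
8. n3.acc = 13  [c.mk + g.cnt - 8]
9. n6.env = 26  [S.mk + 1]
10. n6.val = "xn"  ["xn"]
11. n7.live = "rx"  [terminal]
12. n8.key = -5  [terminal]
13. n9.live = "pm"  [terminal]
14. n6.lim = false  [f.key > -5]
15. n6.ok = false  [false]
16. n10.key = 17  [terminal]
17. n2.ok = "xv"  ["xv"]
18. n2.wid = 15  [f.key + B.acc - 15]
19. n2.live = 9  [f.key - 8]
20. n11.mk = -8  [S₀.live - 17]
21. n12.mk = 28  [S.mk * -1 + 20]
22. n13.live = "zv"  [terminal]
23. n14.cnt = 28  [terminal]
24. n15.off = 25  [terminal]
25. n12.env = false  [g.cnt == h.off]
26. n12.acc = 22  [len(b.live) + 20]
27. n16.cnt = 3  [terminal]
28. n11.ok = "qk"  ["qk"]
29. n11.wid = 10  [B.acc - 12]
30. n11.live = -7  [g.cnt + B.acc - 32]
31. n1.env = false  [S₀.live > 9]
32. n1.acc = 13  [S₀.live + S₁.wid - 6]
33. n17.env = 14  [S.mk - 12]
34. n17.val = "wm"  ["wm"]
35. n18.env = 5  [len(C₀.val) + 3]
36. n18.val = "wmm"  [C₀.val ++ "m"]
37. n19.live = "vw"  [terminal]
38. n20.wid = -2  [C.env - 7]
39. n20.sig = 30  [C.env * -2 + 40]
40. n21.cnt = -3  [terminal]
41. n22.mk = 7  [terminal]
42. n20.fin = false  [c.mk > 7]
43. n18.lim = false  [C.env > 5]
44. n18.ok = false  [C.env > 5]
45. n17.lim = false  [C₀.env > 14]
46. n17.ok = true  [C₁.ok == false]
47. n0.ok = "yr"  ["yr"]
48. n0.wid = -8  [B.acc + S.mk - 47]
49. n0.live = 10  [S.mk - 16]

-8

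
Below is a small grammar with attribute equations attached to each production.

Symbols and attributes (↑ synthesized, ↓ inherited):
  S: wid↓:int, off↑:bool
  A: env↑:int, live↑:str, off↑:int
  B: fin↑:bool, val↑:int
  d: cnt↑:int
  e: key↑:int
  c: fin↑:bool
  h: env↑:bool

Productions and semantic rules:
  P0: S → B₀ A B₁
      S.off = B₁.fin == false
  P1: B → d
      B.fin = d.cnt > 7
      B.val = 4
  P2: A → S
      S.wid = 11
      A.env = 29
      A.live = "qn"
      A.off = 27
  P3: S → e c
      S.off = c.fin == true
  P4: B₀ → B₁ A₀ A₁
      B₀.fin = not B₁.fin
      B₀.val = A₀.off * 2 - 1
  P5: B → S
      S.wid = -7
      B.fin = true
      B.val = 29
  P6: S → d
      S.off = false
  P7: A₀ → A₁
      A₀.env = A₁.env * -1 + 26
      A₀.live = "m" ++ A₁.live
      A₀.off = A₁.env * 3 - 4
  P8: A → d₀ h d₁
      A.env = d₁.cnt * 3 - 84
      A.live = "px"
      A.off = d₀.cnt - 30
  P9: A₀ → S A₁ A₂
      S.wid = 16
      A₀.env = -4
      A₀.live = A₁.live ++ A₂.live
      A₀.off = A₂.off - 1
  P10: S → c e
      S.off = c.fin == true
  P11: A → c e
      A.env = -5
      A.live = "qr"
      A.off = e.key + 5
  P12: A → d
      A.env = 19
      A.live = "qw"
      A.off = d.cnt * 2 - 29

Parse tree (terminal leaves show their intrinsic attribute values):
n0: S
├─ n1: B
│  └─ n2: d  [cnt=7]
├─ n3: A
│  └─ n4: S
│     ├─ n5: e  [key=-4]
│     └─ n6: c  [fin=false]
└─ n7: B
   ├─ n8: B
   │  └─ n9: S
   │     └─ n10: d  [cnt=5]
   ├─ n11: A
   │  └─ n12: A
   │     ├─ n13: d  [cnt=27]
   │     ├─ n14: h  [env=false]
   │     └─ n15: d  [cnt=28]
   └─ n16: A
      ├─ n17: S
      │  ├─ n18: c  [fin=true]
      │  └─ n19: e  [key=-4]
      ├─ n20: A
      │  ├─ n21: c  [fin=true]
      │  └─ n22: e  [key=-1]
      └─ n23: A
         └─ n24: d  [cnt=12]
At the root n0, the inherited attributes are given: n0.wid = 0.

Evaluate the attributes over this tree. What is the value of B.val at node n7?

1. n0.wid = 0  [given at root]
2. n2.cnt = 7  [terminal]
3. n1.fin = false  [d.cnt > 7]
4. n1.val = 4  [4]
5. n4.wid = 11  [11]
6. n5.key = -4  [terminal]
7. n6.fin = false  [terminal]
8. n4.off = false  [c.fin == true]
9. n3.env = 29  [29]
10. n3.live = "qn"  ["qn"]
11. n3.off = 27  [27]
12. n9.wid = -7  [-7]
13. n10.cnt = 5  [terminal]
14. n9.off = false  [false]
15. n8.fin = true  [true]
16. n8.val = 29  [29]
17. n13.cnt = 27  [terminal]
18. n14.env = false  [terminal]
19. n15.cnt = 28  [terminal]
20. n12.env = 0  [d₁.cnt * 3 - 84]
21. n12.live = "px"  ["px"]
22. n12.off = -3  [d₀.cnt - 30]
23. n11.env = 26  [A₁.env * -1 + 26]
24. n11.live = "mpx"  ["m" ++ A₁.live]
25. n11.off = -4  [A₁.env * 3 - 4]
26. n17.wid = 16  [16]
27. n18.fin = true  [terminal]
28. n19.key = -4  [terminal]
29. n17.off = true  [c.fin == true]
30. n21.fin = true  [terminal]
31. n22.key = -1  [terminal]
32. n20.env = -5  [-5]
33. n20.live = "qr"  ["qr"]
34. n20.off = 4  [e.key + 5]
35. n24.cnt = 12  [terminal]
36. n23.env = 19  [19]
37. n23.live = "qw"  ["qw"]
38. n23.off = -5  [d.cnt * 2 - 29]
39. n16.env = -4  [-4]
40. n16.live = "qrqw"  [A₁.live ++ A₂.live]
41. n16.off = -6  [A₂.off - 1]
42. n7.fin = false  [not B₁.fin]
43. n7.val = -9  [A₀.off * 2 - 1]
44. n0.off = true  [B₁.fin == false]

-9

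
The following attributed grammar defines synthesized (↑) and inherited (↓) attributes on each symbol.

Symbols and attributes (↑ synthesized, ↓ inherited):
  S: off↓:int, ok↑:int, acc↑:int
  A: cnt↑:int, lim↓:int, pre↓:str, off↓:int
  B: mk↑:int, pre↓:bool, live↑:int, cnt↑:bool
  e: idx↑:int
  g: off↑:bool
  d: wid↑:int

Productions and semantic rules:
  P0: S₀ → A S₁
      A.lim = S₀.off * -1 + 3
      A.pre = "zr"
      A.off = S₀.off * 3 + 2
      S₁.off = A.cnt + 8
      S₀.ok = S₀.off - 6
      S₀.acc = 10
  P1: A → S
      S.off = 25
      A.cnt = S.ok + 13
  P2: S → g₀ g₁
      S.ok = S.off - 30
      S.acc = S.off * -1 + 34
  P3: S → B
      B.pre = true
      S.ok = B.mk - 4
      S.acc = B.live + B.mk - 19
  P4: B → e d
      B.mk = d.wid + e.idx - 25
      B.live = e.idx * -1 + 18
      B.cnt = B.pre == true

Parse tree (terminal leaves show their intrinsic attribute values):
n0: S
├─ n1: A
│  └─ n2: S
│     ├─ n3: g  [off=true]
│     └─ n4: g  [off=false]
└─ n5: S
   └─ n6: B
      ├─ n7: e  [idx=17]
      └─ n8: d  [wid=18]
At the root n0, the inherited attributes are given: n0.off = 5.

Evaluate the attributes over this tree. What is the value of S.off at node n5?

1. n0.off = 5  [given at root]
2. n1.lim = -2  [S₀.off * -1 + 3]
3. n1.pre = "zr"  ["zr"]
4. n1.off = 17  [S₀.off * 3 + 2]
5. n2.off = 25  [25]
6. n3.off = true  [terminal]
7. n4.off = false  [terminal]
8. n2.ok = -5  [S.off - 30]
9. n2.acc = 9  [S.off * -1 + 34]
10. n1.cnt = 8  [S.ok + 13]
11. n5.off = 16  [A.cnt + 8]
12. n6.pre = true  [true]
13. n7.idx = 17  [terminal]
14. n8.wid = 18  [terminal]
15. n6.mk = 10  [d.wid + e.idx - 25]
16. n6.live = 1  [e.idx * -1 + 18]
17. n6.cnt = true  [B.pre == true]
18. n5.ok = 6  [B.mk - 4]
19. n5.acc = -8  [B.live + B.mk - 19]
20. n0.ok = -1  [S₀.off - 6]
21. n0.acc = 10  [10]

16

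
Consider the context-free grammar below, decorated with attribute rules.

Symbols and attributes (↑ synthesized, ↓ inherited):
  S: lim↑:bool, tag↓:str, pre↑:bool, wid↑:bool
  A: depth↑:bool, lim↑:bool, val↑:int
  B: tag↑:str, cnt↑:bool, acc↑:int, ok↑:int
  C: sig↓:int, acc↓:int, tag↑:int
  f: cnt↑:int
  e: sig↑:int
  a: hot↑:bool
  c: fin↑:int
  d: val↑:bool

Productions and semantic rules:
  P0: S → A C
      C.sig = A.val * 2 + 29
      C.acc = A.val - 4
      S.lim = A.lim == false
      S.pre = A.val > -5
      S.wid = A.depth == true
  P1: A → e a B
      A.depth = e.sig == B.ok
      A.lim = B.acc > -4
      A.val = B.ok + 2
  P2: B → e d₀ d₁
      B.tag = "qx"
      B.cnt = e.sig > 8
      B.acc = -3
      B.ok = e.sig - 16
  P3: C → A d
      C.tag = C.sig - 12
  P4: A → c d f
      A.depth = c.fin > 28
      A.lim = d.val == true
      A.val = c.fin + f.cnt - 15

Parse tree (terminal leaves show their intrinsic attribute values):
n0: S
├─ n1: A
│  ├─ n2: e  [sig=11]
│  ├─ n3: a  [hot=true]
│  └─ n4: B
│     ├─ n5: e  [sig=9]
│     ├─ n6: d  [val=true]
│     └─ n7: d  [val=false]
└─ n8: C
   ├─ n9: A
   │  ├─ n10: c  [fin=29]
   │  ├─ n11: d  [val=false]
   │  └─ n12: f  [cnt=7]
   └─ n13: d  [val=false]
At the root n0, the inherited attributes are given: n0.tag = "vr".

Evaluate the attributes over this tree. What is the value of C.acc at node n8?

-9

1. n0.tag = "vr"  [given at root]
2. n2.sig = 11  [terminal]
3. n3.hot = true  [terminal]
4. n5.sig = 9  [terminal]
5. n6.val = true  [terminal]
6. n7.val = false  [terminal]
7. n4.tag = "qx"  ["qx"]
8. n4.cnt = true  [e.sig > 8]
9. n4.acc = -3  [-3]
10. n4.ok = -7  [e.sig - 16]
11. n1.depth = false  [e.sig == B.ok]
12. n1.lim = true  [B.acc > -4]
13. n1.val = -5  [B.ok + 2]
14. n8.sig = 19  [A.val * 2 + 29]
15. n8.acc = -9  [A.val - 4]
16. n10.fin = 29  [terminal]
17. n11.val = false  [terminal]
18. n12.cnt = 7  [terminal]
19. n9.depth = true  [c.fin > 28]
20. n9.lim = false  [d.val == true]
21. n9.val = 21  [c.fin + f.cnt - 15]
22. n13.val = false  [terminal]
23. n8.tag = 7  [C.sig - 12]
24. n0.lim = false  [A.lim == false]
25. n0.pre = false  [A.val > -5]
26. n0.wid = false  [A.depth == true]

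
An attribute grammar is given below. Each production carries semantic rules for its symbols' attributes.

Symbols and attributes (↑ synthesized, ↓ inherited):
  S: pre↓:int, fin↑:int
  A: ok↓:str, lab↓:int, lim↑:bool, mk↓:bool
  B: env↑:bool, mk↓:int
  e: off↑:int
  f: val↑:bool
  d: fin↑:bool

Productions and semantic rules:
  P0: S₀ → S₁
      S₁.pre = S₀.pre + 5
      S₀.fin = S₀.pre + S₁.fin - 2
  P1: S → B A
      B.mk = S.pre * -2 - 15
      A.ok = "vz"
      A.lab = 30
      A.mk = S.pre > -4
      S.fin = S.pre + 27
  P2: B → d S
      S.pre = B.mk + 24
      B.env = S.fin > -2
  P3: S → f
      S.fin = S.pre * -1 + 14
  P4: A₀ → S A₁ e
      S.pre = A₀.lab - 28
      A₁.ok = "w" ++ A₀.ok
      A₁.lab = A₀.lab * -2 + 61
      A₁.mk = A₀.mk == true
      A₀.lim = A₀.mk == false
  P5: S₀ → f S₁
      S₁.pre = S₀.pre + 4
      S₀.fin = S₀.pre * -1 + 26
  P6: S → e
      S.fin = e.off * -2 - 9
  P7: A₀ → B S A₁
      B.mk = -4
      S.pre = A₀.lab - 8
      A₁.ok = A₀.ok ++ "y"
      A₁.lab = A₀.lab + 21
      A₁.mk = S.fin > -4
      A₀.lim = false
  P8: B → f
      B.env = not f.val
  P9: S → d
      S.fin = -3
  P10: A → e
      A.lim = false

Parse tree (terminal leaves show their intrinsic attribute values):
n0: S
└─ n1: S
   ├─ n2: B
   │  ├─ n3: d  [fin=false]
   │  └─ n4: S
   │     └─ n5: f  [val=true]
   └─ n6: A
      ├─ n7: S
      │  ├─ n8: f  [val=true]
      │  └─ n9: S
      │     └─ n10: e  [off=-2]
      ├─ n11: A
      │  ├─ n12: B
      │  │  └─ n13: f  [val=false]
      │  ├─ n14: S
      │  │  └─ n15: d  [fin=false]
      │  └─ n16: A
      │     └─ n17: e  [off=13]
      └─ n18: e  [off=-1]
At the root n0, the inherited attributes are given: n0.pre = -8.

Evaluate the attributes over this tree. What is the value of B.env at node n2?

1. n0.pre = -8  [given at root]
2. n1.pre = -3  [S₀.pre + 5]
3. n2.mk = -9  [S.pre * -2 - 15]
4. n3.fin = false  [terminal]
5. n4.pre = 15  [B.mk + 24]
6. n5.val = true  [terminal]
7. n4.fin = -1  [S.pre * -1 + 14]
8. n2.env = true  [S.fin > -2]
9. n6.ok = "vz"  ["vz"]
10. n6.lab = 30  [30]
11. n6.mk = true  [S.pre > -4]
12. n7.pre = 2  [A₀.lab - 28]
13. n8.val = true  [terminal]
14. n9.pre = 6  [S₀.pre + 4]
15. n10.off = -2  [terminal]
16. n9.fin = -5  [e.off * -2 - 9]
17. n7.fin = 24  [S₀.pre * -1 + 26]
18. n11.ok = "wvz"  ["w" ++ A₀.ok]
19. n11.lab = 1  [A₀.lab * -2 + 61]
20. n11.mk = true  [A₀.mk == true]
21. n12.mk = -4  [-4]
22. n13.val = false  [terminal]
23. n12.env = true  [not f.val]
24. n14.pre = -7  [A₀.lab - 8]
25. n15.fin = false  [terminal]
26. n14.fin = -3  [-3]
27. n16.ok = "wvzy"  [A₀.ok ++ "y"]
28. n16.lab = 22  [A₀.lab + 21]
29. n16.mk = true  [S.fin > -4]
30. n17.off = 13  [terminal]
31. n16.lim = false  [false]
32. n11.lim = false  [false]
33. n18.off = -1  [terminal]
34. n6.lim = false  [A₀.mk == false]
35. n1.fin = 24  [S.pre + 27]
36. n0.fin = 14  [S₀.pre + S₁.fin - 2]

true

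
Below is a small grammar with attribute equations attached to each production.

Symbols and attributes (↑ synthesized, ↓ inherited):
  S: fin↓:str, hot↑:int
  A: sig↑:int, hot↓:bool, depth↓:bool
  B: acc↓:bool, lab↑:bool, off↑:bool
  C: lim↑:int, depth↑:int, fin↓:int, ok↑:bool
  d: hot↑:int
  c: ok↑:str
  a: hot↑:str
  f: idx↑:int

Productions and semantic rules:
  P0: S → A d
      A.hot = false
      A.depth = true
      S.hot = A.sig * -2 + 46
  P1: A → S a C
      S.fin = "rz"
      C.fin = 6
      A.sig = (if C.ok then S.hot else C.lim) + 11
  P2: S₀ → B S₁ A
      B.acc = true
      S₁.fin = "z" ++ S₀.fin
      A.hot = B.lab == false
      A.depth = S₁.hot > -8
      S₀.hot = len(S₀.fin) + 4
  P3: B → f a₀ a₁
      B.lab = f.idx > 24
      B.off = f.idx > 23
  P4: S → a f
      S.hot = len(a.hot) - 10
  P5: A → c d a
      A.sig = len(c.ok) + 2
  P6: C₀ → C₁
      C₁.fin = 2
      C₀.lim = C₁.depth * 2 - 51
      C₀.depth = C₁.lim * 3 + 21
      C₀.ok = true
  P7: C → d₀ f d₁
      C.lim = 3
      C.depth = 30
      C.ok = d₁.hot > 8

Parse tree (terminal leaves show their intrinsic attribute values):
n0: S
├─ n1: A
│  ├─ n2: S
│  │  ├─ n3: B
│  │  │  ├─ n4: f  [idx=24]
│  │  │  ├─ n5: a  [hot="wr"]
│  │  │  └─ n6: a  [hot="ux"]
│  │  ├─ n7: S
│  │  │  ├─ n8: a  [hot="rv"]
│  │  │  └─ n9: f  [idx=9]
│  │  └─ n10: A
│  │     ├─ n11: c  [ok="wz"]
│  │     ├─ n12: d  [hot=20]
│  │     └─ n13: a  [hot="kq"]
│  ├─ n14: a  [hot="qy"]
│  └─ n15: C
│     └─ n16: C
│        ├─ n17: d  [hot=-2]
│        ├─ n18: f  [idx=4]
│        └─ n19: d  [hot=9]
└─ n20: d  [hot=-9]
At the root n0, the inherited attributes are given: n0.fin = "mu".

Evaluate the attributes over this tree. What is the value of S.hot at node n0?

12

1. n0.fin = "mu"  [given at root]
2. n1.hot = false  [false]
3. n1.depth = true  [true]
4. n2.fin = "rz"  ["rz"]
5. n3.acc = true  [true]
6. n4.idx = 24  [terminal]
7. n5.hot = "wr"  [terminal]
8. n6.hot = "ux"  [terminal]
9. n3.lab = false  [f.idx > 24]
10. n3.off = true  [f.idx > 23]
11. n7.fin = "zrz"  ["z" ++ S₀.fin]
12. n8.hot = "rv"  [terminal]
13. n9.idx = 9  [terminal]
14. n7.hot = -8  [len(a.hot) - 10]
15. n10.hot = true  [B.lab == false]
16. n10.depth = false  [S₁.hot > -8]
17. n11.ok = "wz"  [terminal]
18. n12.hot = 20  [terminal]
19. n13.hot = "kq"  [terminal]
20. n10.sig = 4  [len(c.ok) + 2]
21. n2.hot = 6  [len(S₀.fin) + 4]
22. n14.hot = "qy"  [terminal]
23. n15.fin = 6  [6]
24. n16.fin = 2  [2]
25. n17.hot = -2  [terminal]
26. n18.idx = 4  [terminal]
27. n19.hot = 9  [terminal]
28. n16.lim = 3  [3]
29. n16.depth = 30  [30]
30. n16.ok = true  [d₁.hot > 8]
31. n15.lim = 9  [C₁.depth * 2 - 51]
32. n15.depth = 30  [C₁.lim * 3 + 21]
33. n15.ok = true  [true]
34. n1.sig = 17  [(if C.ok then S.hot else C.lim) + 11]
35. n20.hot = -9  [terminal]
36. n0.hot = 12  [A.sig * -2 + 46]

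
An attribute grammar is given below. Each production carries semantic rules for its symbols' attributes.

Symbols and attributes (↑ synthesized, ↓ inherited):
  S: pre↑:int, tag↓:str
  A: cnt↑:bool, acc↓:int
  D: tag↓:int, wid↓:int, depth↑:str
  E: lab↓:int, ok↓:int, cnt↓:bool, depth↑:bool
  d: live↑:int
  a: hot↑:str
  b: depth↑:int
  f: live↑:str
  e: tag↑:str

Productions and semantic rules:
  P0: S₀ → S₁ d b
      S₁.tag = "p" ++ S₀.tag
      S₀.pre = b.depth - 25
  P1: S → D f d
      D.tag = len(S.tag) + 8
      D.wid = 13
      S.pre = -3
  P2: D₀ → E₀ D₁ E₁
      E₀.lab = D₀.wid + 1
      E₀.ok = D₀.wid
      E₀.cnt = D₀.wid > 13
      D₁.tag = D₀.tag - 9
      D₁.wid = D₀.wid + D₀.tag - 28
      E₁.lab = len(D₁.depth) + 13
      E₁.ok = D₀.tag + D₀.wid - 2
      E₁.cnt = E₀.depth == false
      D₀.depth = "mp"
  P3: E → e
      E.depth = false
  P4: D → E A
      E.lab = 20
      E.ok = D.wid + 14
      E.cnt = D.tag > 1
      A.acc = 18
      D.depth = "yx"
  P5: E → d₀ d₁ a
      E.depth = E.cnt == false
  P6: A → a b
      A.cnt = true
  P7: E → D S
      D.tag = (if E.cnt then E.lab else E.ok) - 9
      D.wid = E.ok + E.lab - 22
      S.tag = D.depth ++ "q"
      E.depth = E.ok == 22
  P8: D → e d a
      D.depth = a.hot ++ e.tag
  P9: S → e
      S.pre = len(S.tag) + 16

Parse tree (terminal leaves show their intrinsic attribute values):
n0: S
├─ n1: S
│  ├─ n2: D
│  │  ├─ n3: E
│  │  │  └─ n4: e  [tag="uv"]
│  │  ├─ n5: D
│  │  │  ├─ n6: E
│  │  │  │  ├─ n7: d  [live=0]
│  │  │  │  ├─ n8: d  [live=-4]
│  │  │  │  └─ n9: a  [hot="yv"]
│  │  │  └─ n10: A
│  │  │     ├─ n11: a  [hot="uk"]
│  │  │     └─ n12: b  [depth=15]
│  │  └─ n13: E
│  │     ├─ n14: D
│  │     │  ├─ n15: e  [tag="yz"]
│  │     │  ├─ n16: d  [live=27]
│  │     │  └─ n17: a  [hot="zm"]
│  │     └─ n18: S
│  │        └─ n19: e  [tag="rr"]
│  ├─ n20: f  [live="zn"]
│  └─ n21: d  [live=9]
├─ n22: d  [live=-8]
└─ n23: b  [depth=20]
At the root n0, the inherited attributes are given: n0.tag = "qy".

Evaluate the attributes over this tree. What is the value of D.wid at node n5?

-4

1. n0.tag = "qy"  [given at root]
2. n1.tag = "pqy"  ["p" ++ S₀.tag]
3. n2.tag = 11  [len(S.tag) + 8]
4. n2.wid = 13  [13]
5. n3.lab = 14  [D₀.wid + 1]
6. n3.ok = 13  [D₀.wid]
7. n3.cnt = false  [D₀.wid > 13]
8. n4.tag = "uv"  [terminal]
9. n3.depth = false  [false]
10. n5.tag = 2  [D₀.tag - 9]
11. n5.wid = -4  [D₀.wid + D₀.tag - 28]
12. n6.lab = 20  [20]
13. n6.ok = 10  [D.wid + 14]
14. n6.cnt = true  [D.tag > 1]
15. n7.live = 0  [terminal]
16. n8.live = -4  [terminal]
17. n9.hot = "yv"  [terminal]
18. n6.depth = false  [E.cnt == false]
19. n10.acc = 18  [18]
20. n11.hot = "uk"  [terminal]
21. n12.depth = 15  [terminal]
22. n10.cnt = true  [true]
23. n5.depth = "yx"  ["yx"]
24. n13.lab = 15  [len(D₁.depth) + 13]
25. n13.ok = 22  [D₀.tag + D₀.wid - 2]
26. n13.cnt = true  [E₀.depth == false]
27. n14.tag = 6  [(if E.cnt then E.lab else E.ok) - 9]
28. n14.wid = 15  [E.ok + E.lab - 22]
29. n15.tag = "yz"  [terminal]
30. n16.live = 27  [terminal]
31. n17.hot = "zm"  [terminal]
32. n14.depth = "zmyz"  [a.hot ++ e.tag]
33. n18.tag = "zmyzq"  [D.depth ++ "q"]
34. n19.tag = "rr"  [terminal]
35. n18.pre = 21  [len(S.tag) + 16]
36. n13.depth = true  [E.ok == 22]
37. n2.depth = "mp"  ["mp"]
38. n20.live = "zn"  [terminal]
39. n21.live = 9  [terminal]
40. n1.pre = -3  [-3]
41. n22.live = -8  [terminal]
42. n23.depth = 20  [terminal]
43. n0.pre = -5  [b.depth - 25]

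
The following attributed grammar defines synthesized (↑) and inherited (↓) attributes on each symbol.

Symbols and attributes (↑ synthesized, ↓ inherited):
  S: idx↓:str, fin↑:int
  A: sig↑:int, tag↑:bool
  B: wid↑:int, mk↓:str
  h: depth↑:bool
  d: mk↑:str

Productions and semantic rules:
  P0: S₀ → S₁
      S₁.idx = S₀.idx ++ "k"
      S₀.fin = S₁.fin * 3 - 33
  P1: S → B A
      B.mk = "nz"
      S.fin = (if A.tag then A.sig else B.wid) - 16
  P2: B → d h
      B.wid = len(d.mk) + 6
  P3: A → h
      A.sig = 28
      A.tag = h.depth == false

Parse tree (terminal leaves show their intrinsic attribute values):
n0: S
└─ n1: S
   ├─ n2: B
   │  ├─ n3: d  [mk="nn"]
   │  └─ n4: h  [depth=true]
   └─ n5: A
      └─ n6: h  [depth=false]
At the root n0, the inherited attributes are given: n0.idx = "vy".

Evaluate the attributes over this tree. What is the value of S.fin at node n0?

3

1. n0.idx = "vy"  [given at root]
2. n1.idx = "vyk"  [S₀.idx ++ "k"]
3. n2.mk = "nz"  ["nz"]
4. n3.mk = "nn"  [terminal]
5. n4.depth = true  [terminal]
6. n2.wid = 8  [len(d.mk) + 6]
7. n6.depth = false  [terminal]
8. n5.sig = 28  [28]
9. n5.tag = true  [h.depth == false]
10. n1.fin = 12  [(if A.tag then A.sig else B.wid) - 16]
11. n0.fin = 3  [S₁.fin * 3 - 33]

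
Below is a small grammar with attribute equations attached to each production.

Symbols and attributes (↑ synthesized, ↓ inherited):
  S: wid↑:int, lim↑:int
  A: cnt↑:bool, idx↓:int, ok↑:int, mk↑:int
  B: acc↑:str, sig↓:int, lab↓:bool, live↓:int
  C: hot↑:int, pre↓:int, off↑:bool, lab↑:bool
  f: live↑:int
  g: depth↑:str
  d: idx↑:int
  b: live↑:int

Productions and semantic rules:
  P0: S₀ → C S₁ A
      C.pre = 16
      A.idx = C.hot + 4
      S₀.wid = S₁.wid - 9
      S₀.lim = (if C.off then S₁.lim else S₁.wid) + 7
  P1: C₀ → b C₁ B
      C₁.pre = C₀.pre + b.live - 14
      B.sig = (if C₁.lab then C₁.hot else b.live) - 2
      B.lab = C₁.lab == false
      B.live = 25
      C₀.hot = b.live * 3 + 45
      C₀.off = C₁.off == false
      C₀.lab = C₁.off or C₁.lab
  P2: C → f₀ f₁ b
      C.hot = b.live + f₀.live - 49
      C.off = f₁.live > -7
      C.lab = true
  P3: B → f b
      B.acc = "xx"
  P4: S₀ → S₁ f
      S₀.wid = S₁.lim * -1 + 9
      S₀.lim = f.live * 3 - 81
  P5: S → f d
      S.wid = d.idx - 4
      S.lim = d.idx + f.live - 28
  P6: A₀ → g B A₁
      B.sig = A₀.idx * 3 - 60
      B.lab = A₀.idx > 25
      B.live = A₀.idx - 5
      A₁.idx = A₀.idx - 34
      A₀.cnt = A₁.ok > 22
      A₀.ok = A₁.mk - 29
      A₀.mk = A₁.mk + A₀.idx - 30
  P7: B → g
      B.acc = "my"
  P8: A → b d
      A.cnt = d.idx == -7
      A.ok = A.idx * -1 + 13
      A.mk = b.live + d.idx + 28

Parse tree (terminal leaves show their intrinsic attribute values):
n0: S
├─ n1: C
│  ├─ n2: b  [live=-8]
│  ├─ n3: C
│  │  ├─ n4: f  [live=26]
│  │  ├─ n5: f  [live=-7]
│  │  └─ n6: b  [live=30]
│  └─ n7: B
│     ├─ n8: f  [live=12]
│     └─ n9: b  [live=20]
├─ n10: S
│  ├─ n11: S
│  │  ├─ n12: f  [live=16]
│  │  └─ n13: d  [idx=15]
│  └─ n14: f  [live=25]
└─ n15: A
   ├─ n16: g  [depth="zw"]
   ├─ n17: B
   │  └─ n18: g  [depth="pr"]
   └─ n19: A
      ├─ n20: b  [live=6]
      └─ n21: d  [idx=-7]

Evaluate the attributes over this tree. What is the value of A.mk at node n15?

22

1. n1.pre = 16  [16]
2. n2.live = -8  [terminal]
3. n3.pre = -6  [C₀.pre + b.live - 14]
4. n4.live = 26  [terminal]
5. n5.live = -7  [terminal]
6. n6.live = 30  [terminal]
7. n3.hot = 7  [b.live + f₀.live - 49]
8. n3.off = false  [f₁.live > -7]
9. n3.lab = true  [true]
10. n7.sig = 5  [(if C₁.lab then C₁.hot else b.live) - 2]
11. n7.lab = false  [C₁.lab == false]
12. n7.live = 25  [25]
13. n8.live = 12  [terminal]
14. n9.live = 20  [terminal]
15. n7.acc = "xx"  ["xx"]
16. n1.hot = 21  [b.live * 3 + 45]
17. n1.off = true  [C₁.off == false]
18. n1.lab = true  [C₁.off or C₁.lab]
19. n12.live = 16  [terminal]
20. n13.idx = 15  [terminal]
21. n11.wid = 11  [d.idx - 4]
22. n11.lim = 3  [d.idx + f.live - 28]
23. n14.live = 25  [terminal]
24. n10.wid = 6  [S₁.lim * -1 + 9]
25. n10.lim = -6  [f.live * 3 - 81]
26. n15.idx = 25  [C.hot + 4]
27. n16.depth = "zw"  [terminal]
28. n17.sig = 15  [A₀.idx * 3 - 60]
29. n17.lab = false  [A₀.idx > 25]
30. n17.live = 20  [A₀.idx - 5]
31. n18.depth = "pr"  [terminal]
32. n17.acc = "my"  ["my"]
33. n19.idx = -9  [A₀.idx - 34]
34. n20.live = 6  [terminal]
35. n21.idx = -7  [terminal]
36. n19.cnt = true  [d.idx == -7]
37. n19.ok = 22  [A.idx * -1 + 13]
38. n19.mk = 27  [b.live + d.idx + 28]
39. n15.cnt = false  [A₁.ok > 22]
40. n15.ok = -2  [A₁.mk - 29]
41. n15.mk = 22  [A₁.mk + A₀.idx - 30]
42. n0.wid = -3  [S₁.wid - 9]
43. n0.lim = 1  [(if C.off then S₁.lim else S₁.wid) + 7]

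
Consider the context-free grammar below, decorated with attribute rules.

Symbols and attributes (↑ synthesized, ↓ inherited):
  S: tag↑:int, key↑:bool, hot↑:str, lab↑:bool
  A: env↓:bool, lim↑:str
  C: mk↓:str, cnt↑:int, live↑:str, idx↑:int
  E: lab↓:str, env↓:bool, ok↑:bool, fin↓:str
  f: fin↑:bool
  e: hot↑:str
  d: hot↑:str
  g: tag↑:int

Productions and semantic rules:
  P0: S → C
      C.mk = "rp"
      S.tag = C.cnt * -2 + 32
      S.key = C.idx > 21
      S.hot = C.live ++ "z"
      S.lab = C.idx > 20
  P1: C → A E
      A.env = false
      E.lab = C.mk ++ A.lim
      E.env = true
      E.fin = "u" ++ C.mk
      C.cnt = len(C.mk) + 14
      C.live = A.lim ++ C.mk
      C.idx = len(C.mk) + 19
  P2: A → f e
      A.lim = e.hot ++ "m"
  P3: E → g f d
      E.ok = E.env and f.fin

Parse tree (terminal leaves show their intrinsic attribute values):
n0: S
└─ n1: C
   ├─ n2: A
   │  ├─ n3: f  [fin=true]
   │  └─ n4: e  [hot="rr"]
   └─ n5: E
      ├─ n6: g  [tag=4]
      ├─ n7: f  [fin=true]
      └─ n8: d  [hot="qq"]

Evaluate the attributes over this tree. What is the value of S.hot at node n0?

"rrmrpz"

1. n1.mk = "rp"  ["rp"]
2. n2.env = false  [false]
3. n3.fin = true  [terminal]
4. n4.hot = "rr"  [terminal]
5. n2.lim = "rrm"  [e.hot ++ "m"]
6. n5.lab = "rprrm"  [C.mk ++ A.lim]
7. n5.env = true  [true]
8. n5.fin = "urp"  ["u" ++ C.mk]
9. n6.tag = 4  [terminal]
10. n7.fin = true  [terminal]
11. n8.hot = "qq"  [terminal]
12. n5.ok = true  [E.env and f.fin]
13. n1.cnt = 16  [len(C.mk) + 14]
14. n1.live = "rrmrp"  [A.lim ++ C.mk]
15. n1.idx = 21  [len(C.mk) + 19]
16. n0.tag = 0  [C.cnt * -2 + 32]
17. n0.key = false  [C.idx > 21]
18. n0.hot = "rrmrpz"  [C.live ++ "z"]
19. n0.lab = true  [C.idx > 20]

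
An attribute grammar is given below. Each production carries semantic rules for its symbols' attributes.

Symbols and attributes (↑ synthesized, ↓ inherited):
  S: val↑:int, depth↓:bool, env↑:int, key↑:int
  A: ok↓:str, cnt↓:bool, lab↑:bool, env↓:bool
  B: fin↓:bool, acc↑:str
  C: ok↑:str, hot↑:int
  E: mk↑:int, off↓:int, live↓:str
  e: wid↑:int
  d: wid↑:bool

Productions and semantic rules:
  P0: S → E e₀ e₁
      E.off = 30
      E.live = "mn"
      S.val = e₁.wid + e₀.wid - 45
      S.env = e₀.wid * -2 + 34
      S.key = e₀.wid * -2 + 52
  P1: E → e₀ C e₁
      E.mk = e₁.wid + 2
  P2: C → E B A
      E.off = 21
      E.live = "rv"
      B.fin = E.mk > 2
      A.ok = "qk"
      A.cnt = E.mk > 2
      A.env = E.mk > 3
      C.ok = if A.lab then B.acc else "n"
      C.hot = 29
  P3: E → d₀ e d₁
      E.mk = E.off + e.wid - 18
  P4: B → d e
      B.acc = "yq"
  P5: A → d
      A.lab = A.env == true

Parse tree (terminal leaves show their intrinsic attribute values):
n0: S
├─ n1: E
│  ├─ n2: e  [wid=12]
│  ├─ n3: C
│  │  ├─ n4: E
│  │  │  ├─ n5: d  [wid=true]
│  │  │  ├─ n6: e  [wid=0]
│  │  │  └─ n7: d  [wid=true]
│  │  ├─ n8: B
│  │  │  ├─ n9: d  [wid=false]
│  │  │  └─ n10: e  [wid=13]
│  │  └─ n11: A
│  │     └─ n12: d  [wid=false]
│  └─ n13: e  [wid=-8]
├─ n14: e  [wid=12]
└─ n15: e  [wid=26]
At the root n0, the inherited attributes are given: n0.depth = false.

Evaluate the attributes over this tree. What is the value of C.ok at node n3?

"n"

1. n0.depth = false  [given at root]
2. n1.off = 30  [30]
3. n1.live = "mn"  ["mn"]
4. n2.wid = 12  [terminal]
5. n4.off = 21  [21]
6. n4.live = "rv"  ["rv"]
7. n5.wid = true  [terminal]
8. n6.wid = 0  [terminal]
9. n7.wid = true  [terminal]
10. n4.mk = 3  [E.off + e.wid - 18]
11. n8.fin = true  [E.mk > 2]
12. n9.wid = false  [terminal]
13. n10.wid = 13  [terminal]
14. n8.acc = "yq"  ["yq"]
15. n11.ok = "qk"  ["qk"]
16. n11.cnt = true  [E.mk > 2]
17. n11.env = false  [E.mk > 3]
18. n12.wid = false  [terminal]
19. n11.lab = false  [A.env == true]
20. n3.ok = "n"  [if A.lab then B.acc else "n"]
21. n3.hot = 29  [29]
22. n13.wid = -8  [terminal]
23. n1.mk = -6  [e₁.wid + 2]
24. n14.wid = 12  [terminal]
25. n15.wid = 26  [terminal]
26. n0.val = -7  [e₁.wid + e₀.wid - 45]
27. n0.env = 10  [e₀.wid * -2 + 34]
28. n0.key = 28  [e₀.wid * -2 + 52]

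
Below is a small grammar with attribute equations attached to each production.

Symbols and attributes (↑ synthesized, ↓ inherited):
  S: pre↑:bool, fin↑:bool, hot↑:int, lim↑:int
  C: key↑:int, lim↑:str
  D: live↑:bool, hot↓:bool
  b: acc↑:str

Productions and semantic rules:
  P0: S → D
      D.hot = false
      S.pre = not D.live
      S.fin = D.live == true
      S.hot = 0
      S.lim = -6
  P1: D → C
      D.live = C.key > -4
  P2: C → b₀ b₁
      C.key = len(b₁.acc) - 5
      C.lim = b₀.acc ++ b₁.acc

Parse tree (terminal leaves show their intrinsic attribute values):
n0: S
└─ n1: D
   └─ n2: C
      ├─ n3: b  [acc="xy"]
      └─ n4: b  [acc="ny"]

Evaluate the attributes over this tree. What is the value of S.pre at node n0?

false

1. n1.hot = false  [false]
2. n3.acc = "xy"  [terminal]
3. n4.acc = "ny"  [terminal]
4. n2.key = -3  [len(b₁.acc) - 5]
5. n2.lim = "xyny"  [b₀.acc ++ b₁.acc]
6. n1.live = true  [C.key > -4]
7. n0.pre = false  [not D.live]
8. n0.fin = true  [D.live == true]
9. n0.hot = 0  [0]
10. n0.lim = -6  [-6]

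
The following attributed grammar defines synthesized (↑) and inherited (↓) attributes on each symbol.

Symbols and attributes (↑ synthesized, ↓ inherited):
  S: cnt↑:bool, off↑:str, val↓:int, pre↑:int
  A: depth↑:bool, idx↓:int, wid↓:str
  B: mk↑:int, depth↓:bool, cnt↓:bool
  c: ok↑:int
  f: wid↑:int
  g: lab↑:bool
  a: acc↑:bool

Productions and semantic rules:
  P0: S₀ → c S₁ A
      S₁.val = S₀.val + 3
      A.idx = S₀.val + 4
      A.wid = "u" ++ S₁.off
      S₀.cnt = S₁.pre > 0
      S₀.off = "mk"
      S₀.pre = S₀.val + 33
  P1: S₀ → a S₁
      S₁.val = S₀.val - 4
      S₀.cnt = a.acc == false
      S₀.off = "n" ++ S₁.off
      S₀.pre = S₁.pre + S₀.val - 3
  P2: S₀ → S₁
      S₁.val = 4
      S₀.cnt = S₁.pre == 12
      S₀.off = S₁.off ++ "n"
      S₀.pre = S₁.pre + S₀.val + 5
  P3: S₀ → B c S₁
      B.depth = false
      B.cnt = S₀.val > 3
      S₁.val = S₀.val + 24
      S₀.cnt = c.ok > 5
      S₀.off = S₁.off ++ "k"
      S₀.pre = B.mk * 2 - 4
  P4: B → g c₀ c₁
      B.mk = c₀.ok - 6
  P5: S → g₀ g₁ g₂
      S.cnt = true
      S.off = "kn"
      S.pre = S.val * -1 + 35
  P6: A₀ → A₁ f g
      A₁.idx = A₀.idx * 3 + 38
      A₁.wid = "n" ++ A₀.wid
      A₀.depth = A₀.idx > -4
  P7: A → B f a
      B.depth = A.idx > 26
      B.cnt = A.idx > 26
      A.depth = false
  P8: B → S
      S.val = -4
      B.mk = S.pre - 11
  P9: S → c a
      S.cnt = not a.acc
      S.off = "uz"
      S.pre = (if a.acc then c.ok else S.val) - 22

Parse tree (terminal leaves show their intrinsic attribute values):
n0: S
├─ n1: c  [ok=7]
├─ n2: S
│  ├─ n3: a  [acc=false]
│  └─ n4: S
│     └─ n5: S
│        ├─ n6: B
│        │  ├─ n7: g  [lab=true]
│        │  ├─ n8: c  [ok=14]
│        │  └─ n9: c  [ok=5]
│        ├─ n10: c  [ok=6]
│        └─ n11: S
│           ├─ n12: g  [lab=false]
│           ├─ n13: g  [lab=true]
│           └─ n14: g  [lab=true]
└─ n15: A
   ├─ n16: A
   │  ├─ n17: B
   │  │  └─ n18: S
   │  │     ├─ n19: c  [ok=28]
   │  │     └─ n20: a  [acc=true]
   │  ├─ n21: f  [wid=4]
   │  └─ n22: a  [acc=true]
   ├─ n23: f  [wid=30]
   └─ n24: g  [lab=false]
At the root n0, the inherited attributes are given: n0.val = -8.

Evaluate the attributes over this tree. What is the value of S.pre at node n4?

8

1. n0.val = -8  [given at root]
2. n1.ok = 7  [terminal]
3. n2.val = -5  [S₀.val + 3]
4. n3.acc = false  [terminal]
5. n4.val = -9  [S₀.val - 4]
6. n5.val = 4  [4]
7. n6.depth = false  [false]
8. n6.cnt = true  [S₀.val > 3]
9. n7.lab = true  [terminal]
10. n8.ok = 14  [terminal]
11. n9.ok = 5  [terminal]
12. n6.mk = 8  [c₀.ok - 6]
13. n10.ok = 6  [terminal]
14. n11.val = 28  [S₀.val + 24]
15. n12.lab = false  [terminal]
16. n13.lab = true  [terminal]
17. n14.lab = true  [terminal]
18. n11.cnt = true  [true]
19. n11.off = "kn"  ["kn"]
20. n11.pre = 7  [S.val * -1 + 35]
21. n5.cnt = true  [c.ok > 5]
22. n5.off = "knk"  [S₁.off ++ "k"]
23. n5.pre = 12  [B.mk * 2 - 4]
24. n4.cnt = true  [S₁.pre == 12]
25. n4.off = "knkn"  [S₁.off ++ "n"]
26. n4.pre = 8  [S₁.pre + S₀.val + 5]
27. n2.cnt = true  [a.acc == false]
28. n2.off = "nknkn"  ["n" ++ S₁.off]
29. n2.pre = 0  [S₁.pre + S₀.val - 3]
30. n15.idx = -4  [S₀.val + 4]
31. n15.wid = "unknkn"  ["u" ++ S₁.off]
32. n16.idx = 26  [A₀.idx * 3 + 38]
33. n16.wid = "nunknkn"  ["n" ++ A₀.wid]
34. n17.depth = false  [A.idx > 26]
35. n17.cnt = false  [A.idx > 26]
36. n18.val = -4  [-4]
37. n19.ok = 28  [terminal]
38. n20.acc = true  [terminal]
39. n18.cnt = false  [not a.acc]
40. n18.off = "uz"  ["uz"]
41. n18.pre = 6  [(if a.acc then c.ok else S.val) - 22]
42. n17.mk = -5  [S.pre - 11]
43. n21.wid = 4  [terminal]
44. n22.acc = true  [terminal]
45. n16.depth = false  [false]
46. n23.wid = 30  [terminal]
47. n24.lab = false  [terminal]
48. n15.depth = false  [A₀.idx > -4]
49. n0.cnt = false  [S₁.pre > 0]
50. n0.off = "mk"  ["mk"]
51. n0.pre = 25  [S₀.val + 33]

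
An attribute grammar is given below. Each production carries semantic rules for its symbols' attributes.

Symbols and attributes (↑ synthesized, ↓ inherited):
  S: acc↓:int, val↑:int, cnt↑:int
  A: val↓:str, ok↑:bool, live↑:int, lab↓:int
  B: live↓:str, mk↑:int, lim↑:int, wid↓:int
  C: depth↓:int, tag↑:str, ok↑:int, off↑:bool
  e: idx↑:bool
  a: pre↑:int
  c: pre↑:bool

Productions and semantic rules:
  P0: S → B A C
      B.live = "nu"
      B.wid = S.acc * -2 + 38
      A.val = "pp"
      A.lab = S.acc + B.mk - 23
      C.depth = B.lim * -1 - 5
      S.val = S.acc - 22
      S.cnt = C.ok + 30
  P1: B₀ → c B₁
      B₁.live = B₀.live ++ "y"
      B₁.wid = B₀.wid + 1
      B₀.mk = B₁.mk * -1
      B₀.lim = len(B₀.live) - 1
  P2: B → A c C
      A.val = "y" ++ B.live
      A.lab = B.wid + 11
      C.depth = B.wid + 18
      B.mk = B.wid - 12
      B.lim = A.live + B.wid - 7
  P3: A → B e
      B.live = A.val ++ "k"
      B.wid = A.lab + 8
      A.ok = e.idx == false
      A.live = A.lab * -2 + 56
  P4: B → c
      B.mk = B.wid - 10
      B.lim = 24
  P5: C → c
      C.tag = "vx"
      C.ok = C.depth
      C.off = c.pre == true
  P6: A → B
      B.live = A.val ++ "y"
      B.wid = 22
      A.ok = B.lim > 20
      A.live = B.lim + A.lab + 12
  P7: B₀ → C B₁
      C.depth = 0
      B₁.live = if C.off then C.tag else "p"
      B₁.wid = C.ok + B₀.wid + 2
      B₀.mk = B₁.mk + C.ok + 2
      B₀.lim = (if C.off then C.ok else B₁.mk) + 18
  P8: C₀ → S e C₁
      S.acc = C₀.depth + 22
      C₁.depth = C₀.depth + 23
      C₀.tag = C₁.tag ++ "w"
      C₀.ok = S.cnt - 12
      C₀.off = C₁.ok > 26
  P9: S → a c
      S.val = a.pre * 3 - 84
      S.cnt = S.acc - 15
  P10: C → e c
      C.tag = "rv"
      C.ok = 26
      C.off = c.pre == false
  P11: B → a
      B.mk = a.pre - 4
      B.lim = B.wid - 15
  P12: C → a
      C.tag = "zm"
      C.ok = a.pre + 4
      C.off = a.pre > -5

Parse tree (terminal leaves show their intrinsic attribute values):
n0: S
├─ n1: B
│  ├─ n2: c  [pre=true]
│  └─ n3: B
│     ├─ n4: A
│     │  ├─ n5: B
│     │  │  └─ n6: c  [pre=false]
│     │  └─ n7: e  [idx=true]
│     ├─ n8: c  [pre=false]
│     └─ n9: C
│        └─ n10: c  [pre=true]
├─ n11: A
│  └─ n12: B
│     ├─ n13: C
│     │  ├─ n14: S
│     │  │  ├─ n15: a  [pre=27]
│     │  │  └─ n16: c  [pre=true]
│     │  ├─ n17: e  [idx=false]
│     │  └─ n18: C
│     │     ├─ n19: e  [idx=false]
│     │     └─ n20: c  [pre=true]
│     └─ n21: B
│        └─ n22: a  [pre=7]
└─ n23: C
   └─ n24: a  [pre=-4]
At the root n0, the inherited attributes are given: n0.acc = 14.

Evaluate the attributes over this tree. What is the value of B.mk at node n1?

1

1. n0.acc = 14  [given at root]
2. n1.live = "nu"  ["nu"]
3. n1.wid = 10  [S.acc * -2 + 38]
4. n2.pre = true  [terminal]
5. n3.live = "nuy"  [B₀.live ++ "y"]
6. n3.wid = 11  [B₀.wid + 1]
7. n4.val = "ynuy"  ["y" ++ B.live]
8. n4.lab = 22  [B.wid + 11]
9. n5.live = "ynuyk"  [A.val ++ "k"]
10. n5.wid = 30  [A.lab + 8]
11. n6.pre = false  [terminal]
12. n5.mk = 20  [B.wid - 10]
13. n5.lim = 24  [24]
14. n7.idx = true  [terminal]
15. n4.ok = false  [e.idx == false]
16. n4.live = 12  [A.lab * -2 + 56]
17. n8.pre = false  [terminal]
18. n9.depth = 29  [B.wid + 18]
19. n10.pre = true  [terminal]
20. n9.tag = "vx"  ["vx"]
21. n9.ok = 29  [C.depth]
22. n9.off = true  [c.pre == true]
23. n3.mk = -1  [B.wid - 12]
24. n3.lim = 16  [A.live + B.wid - 7]
25. n1.mk = 1  [B₁.mk * -1]
26. n1.lim = 1  [len(B₀.live) - 1]
27. n11.val = "pp"  ["pp"]
28. n11.lab = -8  [S.acc + B.mk - 23]
29. n12.live = "ppy"  [A.val ++ "y"]
30. n12.wid = 22  [22]
31. n13.depth = 0  [0]
32. n14.acc = 22  [C₀.depth + 22]
33. n15.pre = 27  [terminal]
34. n16.pre = true  [terminal]
35. n14.val = -3  [a.pre * 3 - 84]
36. n14.cnt = 7  [S.acc - 15]
37. n17.idx = false  [terminal]
38. n18.depth = 23  [C₀.depth + 23]
39. n19.idx = false  [terminal]
40. n20.pre = true  [terminal]
41. n18.tag = "rv"  ["rv"]
42. n18.ok = 26  [26]
43. n18.off = false  [c.pre == false]
44. n13.tag = "rvw"  [C₁.tag ++ "w"]
45. n13.ok = -5  [S.cnt - 12]
46. n13.off = false  [C₁.ok > 26]
47. n21.live = "p"  [if C.off then C.tag else "p"]
48. n21.wid = 19  [C.ok + B₀.wid + 2]
49. n22.pre = 7  [terminal]
50. n21.mk = 3  [a.pre - 4]
51. n21.lim = 4  [B.wid - 15]
52. n12.mk = 0  [B₁.mk + C.ok + 2]
53. n12.lim = 21  [(if C.off then C.ok else B₁.mk) + 18]
54. n11.ok = true  [B.lim > 20]
55. n11.live = 25  [B.lim + A.lab + 12]
56. n23.depth = -6  [B.lim * -1 - 5]
57. n24.pre = -4  [terminal]
58. n23.tag = "zm"  ["zm"]
59. n23.ok = 0  [a.pre + 4]
60. n23.off = true  [a.pre > -5]
61. n0.val = -8  [S.acc - 22]
62. n0.cnt = 30  [C.ok + 30]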